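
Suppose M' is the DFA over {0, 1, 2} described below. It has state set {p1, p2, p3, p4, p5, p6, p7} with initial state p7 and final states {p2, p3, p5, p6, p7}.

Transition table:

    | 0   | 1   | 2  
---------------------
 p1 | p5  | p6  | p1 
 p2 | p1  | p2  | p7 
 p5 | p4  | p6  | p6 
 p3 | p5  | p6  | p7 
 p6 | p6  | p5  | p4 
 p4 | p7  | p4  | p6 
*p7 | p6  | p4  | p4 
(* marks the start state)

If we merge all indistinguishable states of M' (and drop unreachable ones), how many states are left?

First remove the unreachable states {p1,p2,p3}; 4 states remain.
Initial partition by acceptance: {p5,p6,p7} | {p4}.
Split {p5,p6,p7} by δ(·,0) → {p6,p7} and {p5}.
Split {p6,p7} by δ(·,1) → {p6} and {p7}.
No further refinement is possible. Final partition (4 blocks): {p6} | {p4} | {p5} | {p7}.

4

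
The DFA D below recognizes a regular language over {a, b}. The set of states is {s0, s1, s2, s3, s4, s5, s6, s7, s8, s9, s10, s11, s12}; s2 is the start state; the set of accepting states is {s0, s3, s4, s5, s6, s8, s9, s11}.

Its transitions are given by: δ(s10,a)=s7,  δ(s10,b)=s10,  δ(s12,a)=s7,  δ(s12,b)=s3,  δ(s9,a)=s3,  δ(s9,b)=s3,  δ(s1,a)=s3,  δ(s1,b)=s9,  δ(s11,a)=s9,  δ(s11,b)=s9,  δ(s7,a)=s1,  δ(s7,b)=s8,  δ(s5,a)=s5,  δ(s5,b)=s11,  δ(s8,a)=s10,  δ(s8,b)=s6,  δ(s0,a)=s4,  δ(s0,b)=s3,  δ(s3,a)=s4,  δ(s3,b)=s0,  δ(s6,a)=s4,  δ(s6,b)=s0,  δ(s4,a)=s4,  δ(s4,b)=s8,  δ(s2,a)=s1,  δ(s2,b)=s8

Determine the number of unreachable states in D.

No path from s2 leads to s5, s11, s12; the other 10 states are all reachable.

3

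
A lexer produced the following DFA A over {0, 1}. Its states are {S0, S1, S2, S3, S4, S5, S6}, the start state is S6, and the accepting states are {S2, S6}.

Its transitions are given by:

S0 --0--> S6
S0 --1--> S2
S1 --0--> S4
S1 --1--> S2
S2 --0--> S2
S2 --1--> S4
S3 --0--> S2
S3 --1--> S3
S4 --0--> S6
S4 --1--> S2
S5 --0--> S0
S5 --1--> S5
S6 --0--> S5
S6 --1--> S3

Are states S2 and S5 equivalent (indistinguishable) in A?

No

First remove the unreachable states {S1}; 6 states remain.
P0 = {S2,S6} | {S0,S3,S4,S5}.
Refine {S2,S6} on symbol 0: members go to different blocks, giving {S2} and {S6}.
Refine {S0,S3,S4,S5} on symbol 0: members go to different blocks, giving {S0,S4} and {S3} and {S5}.
Stable partition: {S2} | {S0,S4} | {S6} | {S3} | {S5} — 5 equivalence classes.
S2 and S5 end up in different blocks, so they are distinguishable. For instance, the string 'ε' is accepted from only S2.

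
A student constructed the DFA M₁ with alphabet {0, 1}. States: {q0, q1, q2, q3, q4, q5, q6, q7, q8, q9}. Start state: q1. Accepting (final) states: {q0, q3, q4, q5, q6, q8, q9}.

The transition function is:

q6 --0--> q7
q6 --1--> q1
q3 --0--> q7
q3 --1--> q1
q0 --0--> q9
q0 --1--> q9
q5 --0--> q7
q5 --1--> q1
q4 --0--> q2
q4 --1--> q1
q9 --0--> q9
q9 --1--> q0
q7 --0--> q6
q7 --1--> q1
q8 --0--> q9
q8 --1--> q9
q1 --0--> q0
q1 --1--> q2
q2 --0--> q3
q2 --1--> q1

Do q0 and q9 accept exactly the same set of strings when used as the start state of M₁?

Reachable states from the start: {q0,q1,q2,q3,q6,q7,q9}. Unreachable: {q4,q5,q8} — drop them.
Initial partition by acceptance: {q0,q3,q6,q9} | {q1,q2,q7}.
Refine {q0,q3,q6,q9} on symbol 0: members go to different blocks, giving {q0,q9} and {q3,q6}.
Split {q1,q2,q7} by δ(·,0) → {q2,q7} and {q1}.
Stable partition: {q0,q9} | {q2,q7} | {q3,q6} | {q1} — 4 equivalence classes.
q0 and q9 lie in the same block of the stable partition, so they are equivalent — no string distinguishes them.

Yes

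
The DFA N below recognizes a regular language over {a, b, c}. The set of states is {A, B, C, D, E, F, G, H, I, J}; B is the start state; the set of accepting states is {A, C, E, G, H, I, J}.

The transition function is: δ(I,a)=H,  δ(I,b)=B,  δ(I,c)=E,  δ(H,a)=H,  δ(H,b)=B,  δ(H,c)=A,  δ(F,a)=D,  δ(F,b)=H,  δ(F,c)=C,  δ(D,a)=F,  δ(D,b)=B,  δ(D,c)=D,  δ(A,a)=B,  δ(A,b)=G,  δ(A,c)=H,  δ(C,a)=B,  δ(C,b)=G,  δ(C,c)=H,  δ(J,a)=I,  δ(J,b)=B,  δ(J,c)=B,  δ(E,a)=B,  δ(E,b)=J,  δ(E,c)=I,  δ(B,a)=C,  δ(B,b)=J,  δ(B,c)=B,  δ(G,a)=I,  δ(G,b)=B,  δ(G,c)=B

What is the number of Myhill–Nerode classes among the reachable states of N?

First remove the unreachable states {D,F}; 8 states remain.
P0 = {A,C,E,G,H,I,J} | {B}.
Split {A,C,E,G,H,I,J} by δ(·,a) → {G,H,I,J} and {A,C,E}.
On input c, block {G,H,I,J} splits into {G,J} and {H,I}.
No further refinement is possible. Final partition (4 blocks): {G,J} | {B} | {A,C,E} | {H,I}.

4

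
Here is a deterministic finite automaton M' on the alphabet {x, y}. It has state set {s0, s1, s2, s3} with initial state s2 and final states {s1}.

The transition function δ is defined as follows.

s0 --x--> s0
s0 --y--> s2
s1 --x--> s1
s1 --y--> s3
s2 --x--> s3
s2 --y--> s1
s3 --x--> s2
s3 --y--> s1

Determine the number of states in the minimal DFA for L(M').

States {s0} cannot be reached from the start state, so discard them.
Start with accepting vs non-accepting: {s1} | {s2,s3}.
Stable partition: {s1} | {s2,s3} — 2 equivalence classes.

2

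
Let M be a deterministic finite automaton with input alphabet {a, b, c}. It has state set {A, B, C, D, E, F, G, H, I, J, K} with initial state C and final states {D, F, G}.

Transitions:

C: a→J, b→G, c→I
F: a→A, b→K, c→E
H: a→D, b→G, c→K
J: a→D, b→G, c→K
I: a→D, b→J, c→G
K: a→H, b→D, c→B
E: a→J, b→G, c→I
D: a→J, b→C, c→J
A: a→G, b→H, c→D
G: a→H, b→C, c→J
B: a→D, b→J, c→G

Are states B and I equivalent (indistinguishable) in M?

Yes

First remove the unreachable states {A,E,F}; 8 states remain.
Initial partition by acceptance: {D,G} | {B,C,H,I,J,K}.
Refine {B,C,H,I,J,K} on symbol a: members go to different blocks, giving {B,H,I,J} and {C,K}.
Refine {B,H,I,J} on symbol b: members go to different blocks, giving {B,I} and {H,J}.
The partition is now stable with 4 blocks: {D,G} | {B,I} | {C,K} | {H,J}.
B and I lie in the same block of the stable partition, so they are equivalent — no string distinguishes them.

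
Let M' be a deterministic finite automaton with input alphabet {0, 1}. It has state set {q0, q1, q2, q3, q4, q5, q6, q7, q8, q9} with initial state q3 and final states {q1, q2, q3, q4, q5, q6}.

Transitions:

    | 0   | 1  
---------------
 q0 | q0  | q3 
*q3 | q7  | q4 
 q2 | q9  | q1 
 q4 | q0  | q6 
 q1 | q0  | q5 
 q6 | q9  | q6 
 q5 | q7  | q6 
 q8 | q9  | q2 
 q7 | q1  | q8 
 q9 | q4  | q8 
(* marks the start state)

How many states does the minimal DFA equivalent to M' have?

Every state is reachable, so we keep all 10.
Start with accepting vs non-accepting: {q1,q2,q3,q4,q5,q6} | {q0,q7,q8,q9}.
On input 0, block {q0,q7,q8,q9} splits into {q0,q8} and {q7,q9}.
On input 0, block {q1,q2,q3,q4,q5,q6} splits into {q2,q3,q5,q6} and {q1,q4}.
On input 1, block {q2,q3,q5,q6} splits into {q2,q3} and {q5,q6}.
On input 0, block {q0,q8} splits into {q0} and {q8}.
The partition is now stable with 6 blocks: {q2,q3} | {q0} | {q7,q9} | {q1,q4} | {q5,q6} | {q8}.

6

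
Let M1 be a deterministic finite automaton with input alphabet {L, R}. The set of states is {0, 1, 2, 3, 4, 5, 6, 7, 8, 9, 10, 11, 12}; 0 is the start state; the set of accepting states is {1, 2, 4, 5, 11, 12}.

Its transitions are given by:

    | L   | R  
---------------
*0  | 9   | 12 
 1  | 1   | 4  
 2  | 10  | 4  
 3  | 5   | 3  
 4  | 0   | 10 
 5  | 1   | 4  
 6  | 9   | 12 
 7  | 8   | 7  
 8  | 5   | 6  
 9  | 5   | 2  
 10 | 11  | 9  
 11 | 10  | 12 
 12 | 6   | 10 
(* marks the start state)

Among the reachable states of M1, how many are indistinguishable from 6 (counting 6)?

2

Reachable states from the start: {0,1,2,4,5,6,9,10,11,12}. Unreachable: {3,7,8} — drop them.
P0 = {1,2,4,5,11,12} | {0,6,9,10}.
On input L, block {1,2,4,5,11,12} splits into {2,4,11,12} and {1,5}.
On input R, block {2,4,11,12} splits into {2,11} and {4,12}.
On input L, block {0,6,9,10} splits into {0,6} and {9} and {10}.
Stable partition: {2,11} | {0,6} | {1,5} | {4,12} | {9} | {10} — 6 equivalence classes.
State 6 belongs to the block {0,6}, which has 2 states.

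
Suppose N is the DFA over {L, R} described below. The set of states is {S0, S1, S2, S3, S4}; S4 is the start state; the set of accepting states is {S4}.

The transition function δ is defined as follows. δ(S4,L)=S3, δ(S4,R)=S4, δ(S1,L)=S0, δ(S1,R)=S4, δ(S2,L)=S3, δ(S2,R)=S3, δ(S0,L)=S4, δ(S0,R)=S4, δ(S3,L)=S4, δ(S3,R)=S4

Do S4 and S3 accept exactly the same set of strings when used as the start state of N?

First remove the unreachable states {S0,S1,S2}; 2 states remain.
Initial partition by acceptance: {S4} | {S3}.
No further refinement is possible. Final partition (2 blocks): {S4} | {S3}.
S4 and S3 end up in different blocks, so they are distinguishable. For instance, the string 'ε' is accepted from only S4.

No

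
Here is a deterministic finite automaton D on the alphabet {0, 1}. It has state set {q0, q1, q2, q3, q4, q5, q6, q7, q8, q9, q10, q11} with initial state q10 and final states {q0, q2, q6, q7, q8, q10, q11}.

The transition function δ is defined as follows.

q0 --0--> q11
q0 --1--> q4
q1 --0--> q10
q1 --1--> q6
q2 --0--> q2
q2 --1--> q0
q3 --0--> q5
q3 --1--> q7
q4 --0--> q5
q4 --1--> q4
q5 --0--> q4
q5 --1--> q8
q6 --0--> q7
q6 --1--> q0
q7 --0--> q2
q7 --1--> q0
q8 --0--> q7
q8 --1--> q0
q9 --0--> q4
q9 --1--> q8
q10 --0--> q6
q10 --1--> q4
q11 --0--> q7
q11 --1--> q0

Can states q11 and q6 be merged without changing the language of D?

First remove the unreachable states {q1,q3,q9}; 9 states remain.
P0 = {q0,q2,q6,q7,q8,q10,q11} | {q4,q5}.
Split {q0,q2,q6,q7,q8,q10,q11} by δ(·,1) → {q2,q6,q7,q8,q11} and {q0,q10}.
Split {q4,q5} by δ(·,1) → {q4} and {q5}.
The partition is now stable with 4 blocks: {q2,q6,q7,q8,q11} | {q4} | {q0,q10} | {q5}.
q11 and q6 lie in the same block of the stable partition, so they are equivalent — no string distinguishes them.

Yes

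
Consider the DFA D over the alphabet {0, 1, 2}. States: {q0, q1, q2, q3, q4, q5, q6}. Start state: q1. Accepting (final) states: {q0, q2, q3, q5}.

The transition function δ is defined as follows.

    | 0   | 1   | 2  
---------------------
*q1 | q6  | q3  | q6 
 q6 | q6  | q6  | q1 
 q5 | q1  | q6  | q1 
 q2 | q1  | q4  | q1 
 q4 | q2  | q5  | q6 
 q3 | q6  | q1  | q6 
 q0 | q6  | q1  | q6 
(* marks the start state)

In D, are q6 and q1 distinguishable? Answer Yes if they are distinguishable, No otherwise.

Yes

States {q0,q2,q4,q5} cannot be reached from the start state, so discard them.
P0 = {q3} | {q1,q6}.
Refine {q1,q6} on symbol 1: members go to different blocks, giving {q1} and {q6}.
No further refinement is possible. Final partition (3 blocks): {q3} | {q1} | {q6}.
q6 and q1 end up in different blocks, so they are distinguishable. For instance, the string '1' is accepted from only q1.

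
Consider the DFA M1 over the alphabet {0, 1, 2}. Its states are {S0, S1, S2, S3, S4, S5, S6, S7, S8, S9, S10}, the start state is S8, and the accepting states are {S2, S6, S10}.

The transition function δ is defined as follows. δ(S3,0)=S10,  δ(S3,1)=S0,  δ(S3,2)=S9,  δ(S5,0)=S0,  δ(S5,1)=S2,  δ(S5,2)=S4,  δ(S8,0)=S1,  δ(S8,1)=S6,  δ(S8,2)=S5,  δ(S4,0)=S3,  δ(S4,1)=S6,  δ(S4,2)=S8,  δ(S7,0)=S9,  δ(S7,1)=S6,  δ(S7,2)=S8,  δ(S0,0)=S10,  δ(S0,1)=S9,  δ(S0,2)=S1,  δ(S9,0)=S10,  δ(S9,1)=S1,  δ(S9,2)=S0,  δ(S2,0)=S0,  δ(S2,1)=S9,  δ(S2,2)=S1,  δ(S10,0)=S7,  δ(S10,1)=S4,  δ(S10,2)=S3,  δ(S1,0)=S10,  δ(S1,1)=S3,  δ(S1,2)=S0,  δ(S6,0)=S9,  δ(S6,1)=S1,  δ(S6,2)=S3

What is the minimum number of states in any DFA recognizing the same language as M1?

Initial partition by acceptance: {S2,S6,S10} | {S0,S1,S3,S4,S5,S7,S8,S9}.
Split {S0,S1,S3,S4,S5,S7,S8,S9} by δ(·,0) → {S0,S1,S3,S9} and {S4,S5,S7,S8}.
Split {S2,S6,S10} by δ(·,0) → {S2,S6} and {S10}.
Stable partition: {S2,S6} | {S0,S1,S3,S9} | {S4,S5,S7,S8} | {S10} — 4 equivalence classes.

4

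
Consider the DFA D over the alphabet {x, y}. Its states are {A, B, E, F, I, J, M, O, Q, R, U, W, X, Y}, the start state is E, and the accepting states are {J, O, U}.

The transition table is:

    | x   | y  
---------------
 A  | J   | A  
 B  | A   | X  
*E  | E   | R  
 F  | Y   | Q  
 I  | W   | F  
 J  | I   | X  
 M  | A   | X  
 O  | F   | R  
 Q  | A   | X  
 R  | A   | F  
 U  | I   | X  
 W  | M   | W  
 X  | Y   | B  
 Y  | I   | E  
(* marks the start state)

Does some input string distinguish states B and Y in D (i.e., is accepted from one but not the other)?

First remove the unreachable states {O,U}; 12 states remain.
P0 = {J} | {A,B,E,F,I,M,Q,R,W,X,Y}.
Split {A,B,E,F,I,M,Q,R,W,X,Y} by δ(·,x) → {B,E,F,I,M,Q,R,W,X,Y} and {A}.
Split {B,E,F,I,M,Q,R,W,X,Y} by δ(·,x) → {E,F,I,W,X,Y} and {B,M,Q,R}.
Refine {E,F,I,W,X,Y} on symbol x: members go to different blocks, giving {E,F,I,X,Y} and {W}.
On input x, block {E,F,I,X,Y} splits into {E,F,X,Y} and {I}.
Split {E,F,X,Y} by δ(·,x) → {E,F,X} and {Y}.
On input x, block {E,F,X} splits into {F,X} and {E}.
Stable partition: {J} | {F,X} | {A} | {B,M,Q,R} | {W} | {I} | {Y} | {E} — 8 equivalence classes.
B and Y end up in different blocks, so they are distinguishable. For instance, the string 'xx' is accepted from only B.

Yes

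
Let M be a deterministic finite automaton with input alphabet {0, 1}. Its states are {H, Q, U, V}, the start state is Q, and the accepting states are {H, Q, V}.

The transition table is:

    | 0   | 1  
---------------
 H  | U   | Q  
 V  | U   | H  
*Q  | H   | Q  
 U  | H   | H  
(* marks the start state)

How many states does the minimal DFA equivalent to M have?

3

States {V} cannot be reached from the start state, so discard them.
Start with accepting vs non-accepting: {H,Q} | {U}.
On input 0, block {H,Q} splits into {H} and {Q}.
Stable partition: {H} | {U} | {Q} — 3 equivalence classes.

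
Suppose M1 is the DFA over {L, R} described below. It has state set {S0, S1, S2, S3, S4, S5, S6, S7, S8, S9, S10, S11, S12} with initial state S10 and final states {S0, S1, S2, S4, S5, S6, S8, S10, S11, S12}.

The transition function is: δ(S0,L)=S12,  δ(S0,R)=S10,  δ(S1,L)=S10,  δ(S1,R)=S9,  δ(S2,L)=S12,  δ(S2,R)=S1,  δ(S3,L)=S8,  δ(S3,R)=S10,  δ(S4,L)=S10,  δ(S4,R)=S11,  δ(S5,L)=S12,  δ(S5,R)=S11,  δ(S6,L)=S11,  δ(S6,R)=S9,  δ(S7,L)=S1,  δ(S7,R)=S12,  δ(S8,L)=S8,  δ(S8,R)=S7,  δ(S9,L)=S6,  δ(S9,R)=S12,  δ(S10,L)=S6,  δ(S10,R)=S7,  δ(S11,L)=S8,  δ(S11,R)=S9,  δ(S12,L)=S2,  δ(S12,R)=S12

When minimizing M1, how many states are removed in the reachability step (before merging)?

4

No path from S10 leads to S0, S3, S4, S5; the other 9 states are all reachable.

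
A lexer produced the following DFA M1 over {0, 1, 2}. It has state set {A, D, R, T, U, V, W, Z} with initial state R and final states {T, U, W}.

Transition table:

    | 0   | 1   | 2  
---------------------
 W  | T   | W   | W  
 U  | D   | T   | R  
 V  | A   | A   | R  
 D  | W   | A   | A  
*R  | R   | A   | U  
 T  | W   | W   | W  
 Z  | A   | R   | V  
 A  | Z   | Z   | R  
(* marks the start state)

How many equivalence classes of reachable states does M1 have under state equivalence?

P0 = {T,U,W} | {A,D,R,V,Z}.
Split {T,U,W} by δ(·,0) → {T,W} and {U}.
On input 0, block {A,D,R,V,Z} splits into {A,R,V,Z} and {D}.
On input 2, block {A,R,V,Z} splits into {A,V,Z} and {R}.
Split {A,V,Z} by δ(·,1) → {A,V} and {Z}.
Split {A,V} by δ(·,0) → {A} and {V}.
The partition is now stable with 7 blocks: {T,W} | {A} | {U} | {D} | {R} | {Z} | {V}.

7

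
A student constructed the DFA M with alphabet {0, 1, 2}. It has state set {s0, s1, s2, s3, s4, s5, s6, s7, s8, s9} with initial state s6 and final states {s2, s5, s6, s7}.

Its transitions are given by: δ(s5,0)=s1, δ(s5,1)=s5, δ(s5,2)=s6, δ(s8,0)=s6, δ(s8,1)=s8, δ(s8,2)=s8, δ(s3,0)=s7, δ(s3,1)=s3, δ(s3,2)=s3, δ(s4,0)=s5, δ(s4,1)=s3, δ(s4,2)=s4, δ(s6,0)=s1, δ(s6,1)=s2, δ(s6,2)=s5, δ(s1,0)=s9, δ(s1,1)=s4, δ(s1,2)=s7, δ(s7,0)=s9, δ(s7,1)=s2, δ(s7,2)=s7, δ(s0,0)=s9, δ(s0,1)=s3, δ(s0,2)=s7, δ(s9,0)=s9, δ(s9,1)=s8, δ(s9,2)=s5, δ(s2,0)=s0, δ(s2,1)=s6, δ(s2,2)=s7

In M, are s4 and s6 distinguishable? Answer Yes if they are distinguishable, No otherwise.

Yes

Start with accepting vs non-accepting: {s2,s5,s6,s7} | {s0,s1,s3,s4,s8,s9}.
On input 0, block {s0,s1,s3,s4,s8,s9} splits into {s0,s1,s9} and {s3,s4,s8}.
The partition is now stable with 3 blocks: {s2,s5,s6,s7} | {s0,s1,s9} | {s3,s4,s8}.
s4 and s6 end up in different blocks, so they are distinguishable. For instance, the string 'ε' is accepted from only s6.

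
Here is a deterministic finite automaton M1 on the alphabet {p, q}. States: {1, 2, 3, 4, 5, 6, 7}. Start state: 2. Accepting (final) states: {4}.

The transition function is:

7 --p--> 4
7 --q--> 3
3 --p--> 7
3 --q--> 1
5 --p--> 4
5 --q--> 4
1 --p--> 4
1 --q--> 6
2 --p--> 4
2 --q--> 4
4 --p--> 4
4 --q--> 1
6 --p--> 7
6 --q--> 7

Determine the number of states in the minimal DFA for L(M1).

States {5} cannot be reached from the start state, so discard them.
Start with accepting vs non-accepting: {4} | {1,2,3,6,7}.
On input p, block {1,2,3,6,7} splits into {1,2,7} and {3,6}.
On input q, block {1,2,7} splits into {1,7} and {2}.
The partition is now stable with 4 blocks: {4} | {1,7} | {3,6} | {2}.

4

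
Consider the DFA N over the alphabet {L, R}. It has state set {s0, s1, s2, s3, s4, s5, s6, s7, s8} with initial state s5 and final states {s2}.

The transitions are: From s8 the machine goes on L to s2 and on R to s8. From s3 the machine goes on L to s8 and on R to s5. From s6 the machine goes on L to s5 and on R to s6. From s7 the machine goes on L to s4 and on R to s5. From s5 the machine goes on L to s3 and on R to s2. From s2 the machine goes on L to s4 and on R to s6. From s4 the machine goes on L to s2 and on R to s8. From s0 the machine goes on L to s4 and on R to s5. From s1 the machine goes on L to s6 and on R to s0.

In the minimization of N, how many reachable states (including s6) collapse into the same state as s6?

1

First remove the unreachable states {s0,s1,s7}; 6 states remain.
Initial partition by acceptance: {s2} | {s3,s4,s5,s6,s8}.
On input L, block {s3,s4,s5,s6,s8} splits into {s3,s5,s6} and {s4,s8}.
Split {s3,s5,s6} by δ(·,L) → {s5,s6} and {s3}.
Refine {s5,s6} on symbol L: members go to different blocks, giving {s5} and {s6}.
No further refinement is possible. Final partition (5 blocks): {s2} | {s5} | {s4,s8} | {s3} | {s6}.
The equivalence class containing s6 is {s6}, of size 1.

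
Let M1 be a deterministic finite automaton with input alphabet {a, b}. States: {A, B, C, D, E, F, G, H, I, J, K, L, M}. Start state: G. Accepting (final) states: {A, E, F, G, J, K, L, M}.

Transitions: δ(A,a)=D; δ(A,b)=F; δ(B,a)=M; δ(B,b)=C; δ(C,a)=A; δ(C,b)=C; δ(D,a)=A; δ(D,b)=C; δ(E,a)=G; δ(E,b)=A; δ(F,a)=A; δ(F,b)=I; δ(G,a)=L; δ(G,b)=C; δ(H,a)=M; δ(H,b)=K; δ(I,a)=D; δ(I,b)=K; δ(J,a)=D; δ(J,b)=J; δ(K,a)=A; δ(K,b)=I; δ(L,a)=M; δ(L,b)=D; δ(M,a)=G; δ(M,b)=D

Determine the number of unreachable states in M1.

4

No path from G leads to B, E, H, J; the other 9 states are all reachable.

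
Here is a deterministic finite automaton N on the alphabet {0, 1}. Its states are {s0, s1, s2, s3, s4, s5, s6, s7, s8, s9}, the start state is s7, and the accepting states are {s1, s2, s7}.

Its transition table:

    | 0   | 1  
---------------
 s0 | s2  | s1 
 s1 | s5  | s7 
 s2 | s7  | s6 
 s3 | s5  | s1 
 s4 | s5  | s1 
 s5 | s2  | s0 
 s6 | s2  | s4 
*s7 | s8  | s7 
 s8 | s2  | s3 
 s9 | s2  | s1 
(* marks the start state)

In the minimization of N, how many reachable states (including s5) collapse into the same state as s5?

First remove the unreachable states {s9}; 9 states remain.
Start with accepting vs non-accepting: {s1,s2,s7} | {s0,s3,s4,s5,s6,s8}.
Split {s1,s2,s7} by δ(·,0) → {s1,s7} and {s2}.
Split {s0,s3,s4,s5,s6,s8} by δ(·,0) → {s0,s5,s6,s8} and {s3,s4}.
Split {s0,s5,s6,s8} by δ(·,1) → {s6,s8} and {s0} and {s5}.
Refine {s1,s7} on symbol 0: members go to different blocks, giving {s1} and {s7}.
No further refinement is possible. Final partition (7 blocks): {s1} | {s6,s8} | {s2} | {s3,s4} | {s0} | {s5} | {s7}.
The equivalence class containing s5 is {s5}, of size 1.

1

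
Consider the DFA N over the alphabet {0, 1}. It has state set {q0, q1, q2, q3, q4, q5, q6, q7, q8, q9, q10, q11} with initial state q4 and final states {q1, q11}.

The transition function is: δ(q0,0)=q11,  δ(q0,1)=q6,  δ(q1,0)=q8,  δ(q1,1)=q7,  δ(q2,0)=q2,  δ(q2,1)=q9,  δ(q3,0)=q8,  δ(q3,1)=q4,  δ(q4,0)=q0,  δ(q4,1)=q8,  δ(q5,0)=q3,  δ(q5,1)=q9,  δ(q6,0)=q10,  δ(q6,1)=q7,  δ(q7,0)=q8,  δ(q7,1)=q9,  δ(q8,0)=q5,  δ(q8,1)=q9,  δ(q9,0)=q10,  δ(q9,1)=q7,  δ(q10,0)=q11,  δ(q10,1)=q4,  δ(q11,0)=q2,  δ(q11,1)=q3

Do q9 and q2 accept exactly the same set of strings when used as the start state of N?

No

Reachable states from the start: {q0,q2,q3,q4,q5,q6,q7,q8,q9,q10,q11}. Unreachable: {q1} — drop them.
Initial partition by acceptance: {q11} | {q0,q2,q3,q4,q5,q6,q7,q8,q9,q10}.
Refine {q0,q2,q3,q4,q5,q6,q7,q8,q9,q10} on symbol 0: members go to different blocks, giving {q2,q3,q4,q5,q6,q7,q8,q9} and {q0,q10}.
Refine {q2,q3,q4,q5,q6,q7,q8,q9} on symbol 0: members go to different blocks, giving {q2,q3,q5,q7,q8} and {q4,q6,q9}.
The partition is now stable with 4 blocks: {q11} | {q2,q3,q5,q7,q8} | {q0,q10} | {q4,q6,q9}.
q9 and q2 end up in different blocks, so they are distinguishable. For instance, the string '00' is accepted from only q9.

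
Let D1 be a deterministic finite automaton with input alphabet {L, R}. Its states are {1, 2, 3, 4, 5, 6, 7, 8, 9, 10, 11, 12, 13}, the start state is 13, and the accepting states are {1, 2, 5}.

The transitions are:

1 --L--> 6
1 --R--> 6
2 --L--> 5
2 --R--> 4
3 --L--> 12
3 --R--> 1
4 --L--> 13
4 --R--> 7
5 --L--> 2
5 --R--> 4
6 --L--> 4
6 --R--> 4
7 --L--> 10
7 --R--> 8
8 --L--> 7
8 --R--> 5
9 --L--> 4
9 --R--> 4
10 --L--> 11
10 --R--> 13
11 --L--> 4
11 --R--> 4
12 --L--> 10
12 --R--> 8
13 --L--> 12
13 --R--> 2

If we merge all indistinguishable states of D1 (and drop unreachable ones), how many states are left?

States {1,3,6,9} cannot be reached from the start state, so discard them.
Start with accepting vs non-accepting: {2,5} | {4,7,8,10,11,12,13}.
On input R, block {4,7,8,10,11,12,13} splits into {4,7,10,11,12} and {8,13}.
Split {4,7,10,11,12} by δ(·,L) → {7,10,11,12} and {4}.
On input L, block {7,10,11,12} splits into {7,10,12} and {11}.
Split {7,10,12} by δ(·,L) → {7,12} and {10}.
Stable partition: {2,5} | {7,12} | {8,13} | {4} | {11} | {10} — 6 equivalence classes.

6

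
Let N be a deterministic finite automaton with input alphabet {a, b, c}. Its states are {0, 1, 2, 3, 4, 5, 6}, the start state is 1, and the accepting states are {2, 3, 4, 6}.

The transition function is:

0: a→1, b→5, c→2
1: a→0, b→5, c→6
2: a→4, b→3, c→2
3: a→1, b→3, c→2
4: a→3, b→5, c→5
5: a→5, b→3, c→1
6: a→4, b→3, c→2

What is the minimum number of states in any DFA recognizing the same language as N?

5

Initial partition by acceptance: {2,3,4,6} | {0,1,5}.
On input a, block {2,3,4,6} splits into {2,4,6} and {3}.
Refine {2,4,6} on symbol a: members go to different blocks, giving {2,6} and {4}.
On input b, block {0,1,5} splits into {0,1} and {5}.
Stable partition: {2,6} | {0,1} | {3} | {4} | {5} — 5 equivalence classes.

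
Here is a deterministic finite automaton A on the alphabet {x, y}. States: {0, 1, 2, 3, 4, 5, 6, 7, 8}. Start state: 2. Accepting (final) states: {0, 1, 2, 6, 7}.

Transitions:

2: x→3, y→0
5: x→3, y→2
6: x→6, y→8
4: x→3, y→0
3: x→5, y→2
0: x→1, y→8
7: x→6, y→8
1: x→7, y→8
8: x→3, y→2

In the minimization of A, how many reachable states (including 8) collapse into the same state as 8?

Reachable states from the start: {0,1,2,3,5,6,7,8}. Unreachable: {4} — drop them.
Initial partition by acceptance: {0,1,2,6,7} | {3,5,8}.
Split {0,1,2,6,7} by δ(·,x) → {0,1,6,7} and {2}.
The partition is now stable with 3 blocks: {0,1,6,7} | {3,5,8} | {2}.
The equivalence class containing 8 is {3,5,8}, of size 3.

3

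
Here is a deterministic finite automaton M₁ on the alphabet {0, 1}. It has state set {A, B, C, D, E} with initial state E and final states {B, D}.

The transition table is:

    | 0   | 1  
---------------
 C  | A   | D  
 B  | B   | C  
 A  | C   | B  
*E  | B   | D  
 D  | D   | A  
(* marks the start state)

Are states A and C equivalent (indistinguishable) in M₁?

Yes

Every state is reachable, so we keep all 5.
P0 = {B,D} | {A,C,E}.
Refine {A,C,E} on symbol 0: members go to different blocks, giving {A,C} and {E}.
Stable partition: {B,D} | {A,C} | {E} — 3 equivalence classes.
A and C lie in the same block of the stable partition, so they are equivalent — no string distinguishes them.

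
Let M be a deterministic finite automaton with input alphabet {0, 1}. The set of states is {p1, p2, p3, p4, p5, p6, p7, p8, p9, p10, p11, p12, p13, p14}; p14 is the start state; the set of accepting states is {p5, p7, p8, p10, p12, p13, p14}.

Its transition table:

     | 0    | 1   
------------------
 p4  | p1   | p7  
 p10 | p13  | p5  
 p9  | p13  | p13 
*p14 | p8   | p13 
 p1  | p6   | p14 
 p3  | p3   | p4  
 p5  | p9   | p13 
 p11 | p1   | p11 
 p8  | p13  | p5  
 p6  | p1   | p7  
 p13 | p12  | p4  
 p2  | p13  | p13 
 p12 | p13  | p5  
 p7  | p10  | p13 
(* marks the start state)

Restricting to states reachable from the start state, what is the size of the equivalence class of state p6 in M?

3

Reachable states from the start: {p1,p4,p5,p6,p7,p8,p9,p10,p12,p13,p14}. Unreachable: {p2,p3,p11} — drop them.
Initial partition by acceptance: {p5,p7,p8,p10,p12,p13,p14} | {p1,p4,p6,p9}.
On input 0, block {p5,p7,p8,p10,p12,p13,p14} splits into {p7,p8,p10,p12,p13,p14} and {p5}.
On input 1, block {p7,p8,p10,p12,p13,p14} splits into {p8,p10,p12} and {p7,p14} and {p13}.
Refine {p1,p4,p6,p9} on symbol 0: members go to different blocks, giving {p1,p4,p6} and {p9}.
The partition is now stable with 6 blocks: {p8,p10,p12} | {p1,p4,p6} | {p5} | {p7,p14} | {p13} | {p9}.
The equivalence class containing p6 is {p1,p4,p6}, of size 3.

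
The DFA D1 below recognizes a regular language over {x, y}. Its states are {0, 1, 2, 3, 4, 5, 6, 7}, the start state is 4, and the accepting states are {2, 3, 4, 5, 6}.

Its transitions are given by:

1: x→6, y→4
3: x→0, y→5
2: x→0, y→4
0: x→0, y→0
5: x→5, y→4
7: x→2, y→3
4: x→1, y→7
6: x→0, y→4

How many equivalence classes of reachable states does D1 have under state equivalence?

All states are reachable from the start state.
Start with accepting vs non-accepting: {2,3,4,5,6} | {0,1,7}.
Refine {2,3,4,5,6} on symbol x: members go to different blocks, giving {2,3,4,6} and {5}.
Refine {2,3,4,6} on symbol y: members go to different blocks, giving {2,6} and {3} and {4}.
Split {0,1,7} by δ(·,x) → {1,7} and {0}.
Split {1,7} by δ(·,y) → {1} and {7}.
The partition is now stable with 7 blocks: {2,6} | {1} | {5} | {3} | {4} | {0} | {7}.

7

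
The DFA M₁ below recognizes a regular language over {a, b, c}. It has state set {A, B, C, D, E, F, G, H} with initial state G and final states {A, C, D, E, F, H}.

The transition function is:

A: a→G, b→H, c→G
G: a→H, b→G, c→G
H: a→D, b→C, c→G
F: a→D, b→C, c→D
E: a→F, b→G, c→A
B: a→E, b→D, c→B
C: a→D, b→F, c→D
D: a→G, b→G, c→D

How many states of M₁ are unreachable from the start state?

BFS from G reaches {C, D, F, G, H}; the 3 state(s) A, B, E are never visited.

3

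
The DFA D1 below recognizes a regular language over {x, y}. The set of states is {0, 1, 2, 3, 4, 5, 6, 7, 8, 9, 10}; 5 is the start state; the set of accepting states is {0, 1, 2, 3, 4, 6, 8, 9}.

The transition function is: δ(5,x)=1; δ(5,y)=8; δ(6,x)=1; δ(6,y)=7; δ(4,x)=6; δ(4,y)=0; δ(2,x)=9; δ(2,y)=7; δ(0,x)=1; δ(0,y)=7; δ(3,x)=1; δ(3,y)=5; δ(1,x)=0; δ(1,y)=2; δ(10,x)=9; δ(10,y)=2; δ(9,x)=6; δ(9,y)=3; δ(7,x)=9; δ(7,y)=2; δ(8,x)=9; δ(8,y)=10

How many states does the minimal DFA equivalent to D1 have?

3

First remove the unreachable states {4}; 10 states remain.
P0 = {0,1,2,3,6,8,9} | {5,7,10}.
Refine {0,1,2,3,6,8,9} on symbol y: members go to different blocks, giving {0,2,3,6,8} and {1,9}.
The partition is now stable with 3 blocks: {0,2,3,6,8} | {5,7,10} | {1,9}.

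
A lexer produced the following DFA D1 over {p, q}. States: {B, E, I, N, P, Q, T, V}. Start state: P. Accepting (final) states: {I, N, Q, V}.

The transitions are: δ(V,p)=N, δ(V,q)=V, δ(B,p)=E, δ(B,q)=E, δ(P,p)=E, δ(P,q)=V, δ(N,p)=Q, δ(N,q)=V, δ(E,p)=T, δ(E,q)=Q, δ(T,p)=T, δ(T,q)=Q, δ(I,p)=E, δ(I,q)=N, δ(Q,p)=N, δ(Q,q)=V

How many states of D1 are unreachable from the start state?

2

Starting at P and following transitions, the reachable set is {E, N, P, Q, T, V}. That leaves B, I unreachable — 2 in total.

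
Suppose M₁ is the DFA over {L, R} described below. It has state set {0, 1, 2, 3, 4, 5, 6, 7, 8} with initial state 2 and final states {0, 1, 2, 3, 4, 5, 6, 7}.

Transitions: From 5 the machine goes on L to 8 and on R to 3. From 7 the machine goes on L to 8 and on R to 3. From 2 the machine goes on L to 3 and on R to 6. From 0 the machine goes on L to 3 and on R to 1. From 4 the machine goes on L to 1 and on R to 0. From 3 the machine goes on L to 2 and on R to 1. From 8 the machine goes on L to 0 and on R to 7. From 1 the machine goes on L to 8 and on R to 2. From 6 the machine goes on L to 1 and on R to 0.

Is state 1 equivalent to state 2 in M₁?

First remove the unreachable states {4,5}; 7 states remain.
Start with accepting vs non-accepting: {0,1,2,3,6,7} | {8}.
On input L, block {0,1,2,3,6,7} splits into {0,2,3,6} and {1,7}.
On input L, block {0,2,3,6} splits into {0,2,3} and {6}.
On input R, block {0,2,3} splits into {0,3} and {2}.
Refine {0,3} on symbol L: members go to different blocks, giving {0} and {3}.
On input R, block {1,7} splits into {1} and {7}.
The partition is now stable with 7 blocks: {0} | {8} | {1} | {6} | {2} | {3} | {7}.
1 and 2 end up in different blocks, so they are distinguishable. For instance, the string 'L' is accepted from only 2.

No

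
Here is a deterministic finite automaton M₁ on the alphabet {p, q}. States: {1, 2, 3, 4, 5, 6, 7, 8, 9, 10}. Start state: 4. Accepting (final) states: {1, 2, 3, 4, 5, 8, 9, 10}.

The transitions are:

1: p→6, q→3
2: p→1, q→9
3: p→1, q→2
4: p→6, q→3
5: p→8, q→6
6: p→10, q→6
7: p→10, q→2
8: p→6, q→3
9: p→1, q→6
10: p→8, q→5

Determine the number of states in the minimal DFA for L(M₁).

States {7} cannot be reached from the start state, so discard them.
Start with accepting vs non-accepting: {1,2,3,4,5,8,9,10} | {6}.
On input p, block {1,2,3,4,5,8,9,10} splits into {2,3,5,9,10} and {1,4,8}.
On input q, block {2,3,5,9,10} splits into {2,3,10} and {5,9}.
Split {2,3,10} by δ(·,q) → {2,10} and {3}.
No further refinement is possible. Final partition (5 blocks): {2,10} | {6} | {1,4,8} | {5,9} | {3}.

5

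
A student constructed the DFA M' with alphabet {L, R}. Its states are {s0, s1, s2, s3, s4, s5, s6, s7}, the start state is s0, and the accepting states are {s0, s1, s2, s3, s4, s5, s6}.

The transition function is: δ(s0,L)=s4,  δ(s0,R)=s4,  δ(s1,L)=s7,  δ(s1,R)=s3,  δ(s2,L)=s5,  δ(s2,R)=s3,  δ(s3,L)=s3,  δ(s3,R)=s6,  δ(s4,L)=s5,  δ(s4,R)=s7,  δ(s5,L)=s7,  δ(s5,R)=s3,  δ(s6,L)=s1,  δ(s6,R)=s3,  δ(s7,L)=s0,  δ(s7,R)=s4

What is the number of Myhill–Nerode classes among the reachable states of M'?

6

Reachable states from the start: {s0,s1,s3,s4,s5,s6,s7}. Unreachable: {s2} — drop them.
Start with accepting vs non-accepting: {s0,s1,s3,s4,s5,s6} | {s7}.
Refine {s0,s1,s3,s4,s5,s6} on symbol L: members go to different blocks, giving {s0,s3,s4,s6} and {s1,s5}.
Split {s0,s3,s4,s6} by δ(·,L) → {s0,s3} and {s4,s6}.
Split {s0,s3} by δ(·,L) → {s0} and {s3}.
Split {s4,s6} by δ(·,R) → {s4} and {s6}.
The partition is now stable with 6 blocks: {s0} | {s7} | {s1,s5} | {s4} | {s3} | {s6}.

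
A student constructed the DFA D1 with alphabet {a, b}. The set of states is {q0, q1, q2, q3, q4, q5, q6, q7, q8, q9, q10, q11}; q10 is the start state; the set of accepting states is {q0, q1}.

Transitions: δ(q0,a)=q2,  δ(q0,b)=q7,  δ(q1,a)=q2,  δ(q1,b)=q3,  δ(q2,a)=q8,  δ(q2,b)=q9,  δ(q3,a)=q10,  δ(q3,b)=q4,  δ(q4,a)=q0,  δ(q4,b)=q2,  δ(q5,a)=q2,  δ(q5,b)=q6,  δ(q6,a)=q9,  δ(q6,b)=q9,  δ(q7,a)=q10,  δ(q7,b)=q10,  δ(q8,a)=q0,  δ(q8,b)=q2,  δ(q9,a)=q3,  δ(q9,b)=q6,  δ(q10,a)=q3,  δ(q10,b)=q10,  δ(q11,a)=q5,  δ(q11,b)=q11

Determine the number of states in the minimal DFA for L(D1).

First remove the unreachable states {q1,q5,q11}; 9 states remain.
P0 = {q0} | {q2,q3,q4,q6,q7,q8,q9,q10}.
On input a, block {q2,q3,q4,q6,q7,q8,q9,q10} splits into {q2,q3,q6,q7,q9,q10} and {q4,q8}.
Refine {q2,q3,q6,q7,q9,q10} on symbol a: members go to different blocks, giving {q3,q6,q7,q9,q10} and {q2}.
Split {q3,q6,q7,q9,q10} by δ(·,b) → {q6,q7,q9,q10} and {q3}.
On input a, block {q6,q7,q9,q10} splits into {q6,q7} and {q9,q10}.
Refine {q9,q10} on symbol b: members go to different blocks, giving {q9} and {q10}.
On input a, block {q6,q7} splits into {q6} and {q7}.
The partition is now stable with 8 blocks: {q0} | {q6} | {q4,q8} | {q2} | {q3} | {q9} | {q10} | {q7}.

8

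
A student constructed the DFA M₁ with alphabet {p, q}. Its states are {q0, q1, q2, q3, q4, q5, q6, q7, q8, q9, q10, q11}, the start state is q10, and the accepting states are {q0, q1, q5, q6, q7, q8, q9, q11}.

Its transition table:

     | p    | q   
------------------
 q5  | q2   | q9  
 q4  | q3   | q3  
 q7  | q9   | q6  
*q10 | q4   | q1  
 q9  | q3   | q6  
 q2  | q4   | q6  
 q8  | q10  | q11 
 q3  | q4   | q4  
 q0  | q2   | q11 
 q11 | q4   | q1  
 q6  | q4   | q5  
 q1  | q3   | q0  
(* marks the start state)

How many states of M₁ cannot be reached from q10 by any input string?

2

No path from q10 leads to q7, q8; the other 10 states are all reachable.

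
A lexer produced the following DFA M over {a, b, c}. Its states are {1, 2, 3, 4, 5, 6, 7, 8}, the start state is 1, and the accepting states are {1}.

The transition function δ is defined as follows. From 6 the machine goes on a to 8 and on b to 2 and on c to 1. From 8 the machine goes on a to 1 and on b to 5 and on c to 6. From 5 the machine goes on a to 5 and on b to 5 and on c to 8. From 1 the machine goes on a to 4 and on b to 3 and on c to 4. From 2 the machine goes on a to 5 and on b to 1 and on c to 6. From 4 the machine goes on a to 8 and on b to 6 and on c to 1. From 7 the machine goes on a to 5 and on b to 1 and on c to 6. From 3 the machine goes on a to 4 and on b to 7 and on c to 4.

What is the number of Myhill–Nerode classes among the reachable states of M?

7

All states are reachable from the start state.
Start with accepting vs non-accepting: {1} | {2,3,4,5,6,7,8}.
Split {2,3,4,5,6,7,8} by δ(·,a) → {2,3,4,5,6,7} and {8}.
Refine {2,3,4,5,6,7} on symbol a: members go to different blocks, giving {2,3,5,7} and {4,6}.
On input a, block {2,3,5,7} splits into {2,5,7} and {3}.
Split {2,5,7} by δ(·,b) → {2,7} and {5}.
Refine {4,6} on symbol b: members go to different blocks, giving {4} and {6}.
The partition is now stable with 7 blocks: {1} | {2,7} | {8} | {4} | {3} | {5} | {6}.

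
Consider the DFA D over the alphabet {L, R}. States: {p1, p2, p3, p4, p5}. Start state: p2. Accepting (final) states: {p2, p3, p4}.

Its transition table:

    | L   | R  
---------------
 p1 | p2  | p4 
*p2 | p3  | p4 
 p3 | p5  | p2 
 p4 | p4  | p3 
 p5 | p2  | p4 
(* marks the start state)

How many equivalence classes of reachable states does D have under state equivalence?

First remove the unreachable states {p1}; 4 states remain.
Initial partition by acceptance: {p2,p3,p4} | {p5}.
On input L, block {p2,p3,p4} splits into {p2,p4} and {p3}.
Split {p2,p4} by δ(·,L) → {p2} and {p4}.
The partition is now stable with 4 blocks: {p2} | {p5} | {p3} | {p4}.

4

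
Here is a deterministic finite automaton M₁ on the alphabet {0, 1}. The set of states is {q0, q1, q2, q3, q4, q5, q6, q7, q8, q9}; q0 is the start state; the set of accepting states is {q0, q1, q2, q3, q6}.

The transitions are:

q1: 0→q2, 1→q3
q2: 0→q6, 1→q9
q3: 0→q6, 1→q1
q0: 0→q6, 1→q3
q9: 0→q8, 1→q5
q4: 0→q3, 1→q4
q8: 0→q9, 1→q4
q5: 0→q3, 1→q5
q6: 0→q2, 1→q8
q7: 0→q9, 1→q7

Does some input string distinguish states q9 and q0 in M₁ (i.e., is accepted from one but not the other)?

States {q7} cannot be reached from the start state, so discard them.
P0 = {q0,q1,q2,q3,q6} | {q4,q5,q8,q9}.
On input 1, block {q0,q1,q2,q3,q6} splits into {q0,q1,q3} and {q2,q6}.
Split {q4,q5,q8,q9} by δ(·,0) → {q4,q5} and {q8,q9}.
No further refinement is possible. Final partition (4 blocks): {q0,q1,q3} | {q4,q5} | {q2,q6} | {q8,q9}.
q9 and q0 end up in different blocks, so they are distinguishable. For instance, the string 'ε' is accepted from only q0.

Yes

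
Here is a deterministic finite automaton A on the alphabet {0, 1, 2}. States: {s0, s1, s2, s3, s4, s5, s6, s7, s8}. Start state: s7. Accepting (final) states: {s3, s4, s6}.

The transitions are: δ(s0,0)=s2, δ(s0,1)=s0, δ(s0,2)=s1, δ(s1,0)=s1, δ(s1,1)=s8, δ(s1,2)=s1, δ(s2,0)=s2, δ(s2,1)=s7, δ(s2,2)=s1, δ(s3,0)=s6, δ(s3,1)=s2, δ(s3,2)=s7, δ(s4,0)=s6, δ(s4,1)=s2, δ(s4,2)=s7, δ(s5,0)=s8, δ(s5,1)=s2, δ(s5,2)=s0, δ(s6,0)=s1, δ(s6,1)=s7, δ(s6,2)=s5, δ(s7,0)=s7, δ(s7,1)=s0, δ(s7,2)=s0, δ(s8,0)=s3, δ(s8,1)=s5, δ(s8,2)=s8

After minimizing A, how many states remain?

8

States {s4} cannot be reached from the start state, so discard them.
Initial partition by acceptance: {s3,s6} | {s0,s1,s2,s5,s7,s8}.
On input 0, block {s3,s6} splits into {s3} and {s6}.
Split {s0,s1,s2,s5,s7,s8} by δ(·,0) → {s0,s1,s2,s5,s7} and {s8}.
On input 0, block {s0,s1,s2,s5,s7} splits into {s0,s1,s2,s7} and {s5}.
On input 1, block {s0,s1,s2,s7} splits into {s0,s2,s7} and {s1}.
Split {s0,s2,s7} by δ(·,2) → {s0,s2} and {s7}.
Refine {s0,s2} on symbol 1: members go to different blocks, giving {s0} and {s2}.
No further refinement is possible. Final partition (8 blocks): {s3} | {s0} | {s6} | {s8} | {s5} | {s1} | {s7} | {s2}.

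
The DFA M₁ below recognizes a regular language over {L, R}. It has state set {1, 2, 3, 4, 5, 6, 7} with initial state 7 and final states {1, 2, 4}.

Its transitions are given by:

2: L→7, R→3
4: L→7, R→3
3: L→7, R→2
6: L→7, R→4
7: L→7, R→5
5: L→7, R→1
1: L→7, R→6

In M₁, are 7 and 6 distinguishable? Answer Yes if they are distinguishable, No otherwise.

Yes

P0 = {1,2,4} | {3,5,6,7}.
Refine {3,5,6,7} on symbol R: members go to different blocks, giving {3,5,6} and {7}.
The partition is now stable with 3 blocks: {1,2,4} | {3,5,6} | {7}.
7 and 6 end up in different blocks, so they are distinguishable. For instance, the string 'R' is accepted from only 6.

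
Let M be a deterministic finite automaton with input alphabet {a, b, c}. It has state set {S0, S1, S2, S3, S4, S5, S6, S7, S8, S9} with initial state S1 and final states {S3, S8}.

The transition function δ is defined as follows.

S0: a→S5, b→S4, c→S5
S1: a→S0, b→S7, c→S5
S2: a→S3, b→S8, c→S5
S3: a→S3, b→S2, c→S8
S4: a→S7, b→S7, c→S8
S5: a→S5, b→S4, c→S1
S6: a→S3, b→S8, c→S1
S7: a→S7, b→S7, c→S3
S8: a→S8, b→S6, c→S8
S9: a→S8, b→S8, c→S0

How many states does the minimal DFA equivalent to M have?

4

Reachable states from the start: {S0,S1,S2,S3,S4,S5,S6,S7,S8}. Unreachable: {S9} — drop them.
P0 = {S3,S8} | {S0,S1,S2,S4,S5,S6,S7}.
Refine {S0,S1,S2,S4,S5,S6,S7} on symbol a: members go to different blocks, giving {S0,S1,S4,S5,S7} and {S2,S6}.
Split {S0,S1,S4,S5,S7} by δ(·,c) → {S0,S1,S5} and {S4,S7}.
No further refinement is possible. Final partition (4 blocks): {S3,S8} | {S0,S1,S5} | {S2,S6} | {S4,S7}.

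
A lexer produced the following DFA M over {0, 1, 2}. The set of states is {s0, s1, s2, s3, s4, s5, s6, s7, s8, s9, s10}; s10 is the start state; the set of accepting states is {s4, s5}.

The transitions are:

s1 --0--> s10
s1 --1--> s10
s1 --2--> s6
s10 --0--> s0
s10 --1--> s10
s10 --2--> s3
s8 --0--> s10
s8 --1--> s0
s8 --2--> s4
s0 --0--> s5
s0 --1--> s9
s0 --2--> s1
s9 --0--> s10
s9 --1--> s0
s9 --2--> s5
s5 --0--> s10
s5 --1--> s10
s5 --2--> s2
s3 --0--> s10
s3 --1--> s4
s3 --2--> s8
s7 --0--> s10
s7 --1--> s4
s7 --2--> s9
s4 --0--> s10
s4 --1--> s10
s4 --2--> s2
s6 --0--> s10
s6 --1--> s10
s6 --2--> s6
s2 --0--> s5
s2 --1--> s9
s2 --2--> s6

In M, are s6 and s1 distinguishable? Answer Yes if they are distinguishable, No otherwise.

Reachable states from the start: {s0,s1,s2,s3,s4,s5,s6,s8,s9,s10}. Unreachable: {s7} — drop them.
P0 = {s4,s5} | {s0,s1,s2,s3,s6,s8,s9,s10}.
On input 0, block {s0,s1,s2,s3,s6,s8,s9,s10} splits into {s1,s3,s6,s8,s9,s10} and {s0,s2}.
Split {s1,s3,s6,s8,s9,s10} by δ(·,0) → {s1,s3,s6,s8,s9} and {s10}.
On input 1, block {s1,s3,s6,s8,s9} splits into {s1,s6} and {s8,s9} and {s3}.
No further refinement is possible. Final partition (6 blocks): {s4,s5} | {s1,s6} | {s0,s2} | {s10} | {s8,s9} | {s3}.
s6 and s1 lie in the same block of the stable partition, so they are equivalent — no string distinguishes them.

No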